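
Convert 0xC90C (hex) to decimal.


Positional values:
Position 0: C × 16^0 = 12 × 1 = 12
Position 1: 0 × 16^1 = 0 × 16 = 0
Position 2: 9 × 16^2 = 9 × 256 = 2304
Position 3: C × 16^3 = 12 × 4096 = 49152
Sum = 12 + 0 + 2304 + 49152
= 51468


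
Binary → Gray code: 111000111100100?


Binary: 111000111100100
Gray code: G = B XOR (B >> 1)
B >> 1 = 011100011110010
111000111100100 XOR 011100011110010:
  1 XOR 0 = 1
  1 XOR 1 = 0
  1 XOR 1 = 0
  0 XOR 1 = 1
  0 XOR 0 = 0
  0 XOR 0 = 0
  1 XOR 0 = 1
  1 XOR 1 = 0
  1 XOR 1 = 0
  1 XOR 1 = 0
  0 XOR 1 = 1
  0 XOR 0 = 0
  1 XOR 0 = 1
  0 XOR 1 = 1
  0 XOR 0 = 0
= 100100100010110


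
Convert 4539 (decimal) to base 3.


Divide by 3 repeatedly:
4539 ÷ 3 = 1513 remainder 0
1513 ÷ 3 = 504 remainder 1
504 ÷ 3 = 168 remainder 0
168 ÷ 3 = 56 remainder 0
56 ÷ 3 = 18 remainder 2
18 ÷ 3 = 6 remainder 0
6 ÷ 3 = 2 remainder 0
2 ÷ 3 = 0 remainder 2
Reading remainders bottom-up:
= 20020010


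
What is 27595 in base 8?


Divide by 8 repeatedly:
27595 ÷ 8 = 3449 remainder 3
3449 ÷ 8 = 431 remainder 1
431 ÷ 8 = 53 remainder 7
53 ÷ 8 = 6 remainder 5
6 ÷ 8 = 0 remainder 6
Reading remainders bottom-up:
= 0o65713


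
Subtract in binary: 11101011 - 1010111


Align and subtract column by column (LSB to MSB, borrowing when needed):
  11101011
- 01010111
  --------
  col 0: (1 - 0 borrow-in) - 1 → 1 - 1 = 0, borrow out 0
  col 1: (1 - 0 borrow-in) - 1 → 1 - 1 = 0, borrow out 0
  col 2: (0 - 0 borrow-in) - 1 → borrow from next column: (0+2) - 1 = 1, borrow out 1
  col 3: (1 - 1 borrow-in) - 0 → 0 - 0 = 0, borrow out 0
  col 4: (0 - 0 borrow-in) - 1 → borrow from next column: (0+2) - 1 = 1, borrow out 1
  col 5: (1 - 1 borrow-in) - 0 → 0 - 0 = 0, borrow out 0
  col 6: (1 - 0 borrow-in) - 1 → 1 - 1 = 0, borrow out 0
  col 7: (1 - 0 borrow-in) - 0 → 1 - 0 = 1, borrow out 0
Reading bits MSB→LSB: 10010100
Strip leading zeros: 10010100
= 10010100


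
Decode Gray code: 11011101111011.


Gray code: 11011101111011
MSB stays the same: 1
Each subsequent bit = prev_binary XOR current_gray:
  B[1] = 1 XOR 1 = 0
  B[2] = 0 XOR 0 = 0
  B[3] = 0 XOR 1 = 1
  B[4] = 1 XOR 1 = 0
  B[5] = 0 XOR 1 = 1
  B[6] = 1 XOR 0 = 1
  B[7] = 1 XOR 1 = 0
  B[8] = 0 XOR 1 = 1
  B[9] = 1 XOR 1 = 0
  B[10] = 0 XOR 1 = 1
  B[11] = 1 XOR 0 = 1
  B[12] = 1 XOR 1 = 0
  B[13] = 0 XOR 1 = 1
= 10010110101101 (9645 decimal)


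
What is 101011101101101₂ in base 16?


Group into 4-bit nibbles: 0101011101101101
  0101 = 5
  0111 = 7
  0110 = 6
  1101 = D
= 0x576D


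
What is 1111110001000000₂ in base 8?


Group into 3-bit groups: 001111110001000000
  001 = 1
  111 = 7
  110 = 6
  001 = 1
  000 = 0
  000 = 0
= 0o176100


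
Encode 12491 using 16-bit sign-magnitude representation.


Sign bit: 0 (positive)
Magnitude: 12491 = 011000011001011
= 0011000011001011


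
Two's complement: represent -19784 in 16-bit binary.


Original: 0100110101001000
Step 1 - Invert all bits: 1011001010110111
Step 2 - Add 1: 1011001010110111 + 1
= 1011001010111000 (represents -19784)


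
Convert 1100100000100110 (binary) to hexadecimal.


Group into 4-bit nibbles: 1100100000100110
  1100 = C
  1000 = 8
  0010 = 2
  0110 = 6
= 0xC826


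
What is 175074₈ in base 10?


Positional values:
Position 0: 4 × 8^0 = 4
Position 1: 7 × 8^1 = 56
Position 2: 0 × 8^2 = 0
Position 3: 5 × 8^3 = 2560
Position 4: 7 × 8^4 = 28672
Position 5: 1 × 8^5 = 32768
Sum = 4 + 56 + 0 + 2560 + 28672 + 32768
= 64060


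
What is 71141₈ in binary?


Each octal digit → 3 binary bits:
  7 = 111
  1 = 001
  1 = 001
  4 = 100
  1 = 001
Concatenate: 111 001 001 100 001
= 111001001100001


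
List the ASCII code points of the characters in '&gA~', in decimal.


String: '&gA~'  (4 characters)
Per-character ASCII lookup:
  '&': special character: '&' = 38
  'g': lowercase starts at 97: 'g' = 97 + 6 = 103
  'A': uppercase starts at 65: 'A' = 65 + 0 = 65
  '~': special character: '~' = 126
= 38 103 65 126


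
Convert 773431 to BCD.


Each digit → 4-bit binary:
  7 → 0111
  7 → 0111
  3 → 0011
  4 → 0100
  3 → 0011
  1 → 0001
= 0111 0111 0011 0100 0011 0001


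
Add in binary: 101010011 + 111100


Align and add column by column (LSB to MSB, carry propagating):
  0101010011
+ 0000111100
  ----------
  col 0: 1 + 0 + 0 (carry in) = 1 → bit 1, carry out 0
  col 1: 1 + 0 + 0 (carry in) = 1 → bit 1, carry out 0
  col 2: 0 + 1 + 0 (carry in) = 1 → bit 1, carry out 0
  col 3: 0 + 1 + 0 (carry in) = 1 → bit 1, carry out 0
  col 4: 1 + 1 + 0 (carry in) = 2 → bit 0, carry out 1
  col 5: 0 + 1 + 1 (carry in) = 2 → bit 0, carry out 1
  col 6: 1 + 0 + 1 (carry in) = 2 → bit 0, carry out 1
  col 7: 0 + 0 + 1 (carry in) = 1 → bit 1, carry out 0
  col 8: 1 + 0 + 0 (carry in) = 1 → bit 1, carry out 0
  col 9: 0 + 0 + 0 (carry in) = 0 → bit 0, carry out 0
Reading bits MSB→LSB: 0110001111
Strip leading zeros: 110001111
= 110001111


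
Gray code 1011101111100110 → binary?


Gray code: 1011101111100110
MSB stays the same: 1
Each subsequent bit = prev_binary XOR current_gray:
  B[1] = 1 XOR 0 = 1
  B[2] = 1 XOR 1 = 0
  B[3] = 0 XOR 1 = 1
  B[4] = 1 XOR 1 = 0
  B[5] = 0 XOR 0 = 0
  B[6] = 0 XOR 1 = 1
  B[7] = 1 XOR 1 = 0
  B[8] = 0 XOR 1 = 1
  B[9] = 1 XOR 1 = 0
  B[10] = 0 XOR 1 = 1
  B[11] = 1 XOR 0 = 1
  B[12] = 1 XOR 0 = 1
  B[13] = 1 XOR 1 = 0
  B[14] = 0 XOR 1 = 1
  B[15] = 1 XOR 0 = 1
= 1101001010111011 (53947 decimal)


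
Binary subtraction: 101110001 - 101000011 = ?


Align and subtract column by column (LSB to MSB, borrowing when needed):
  101110001
- 101000011
  ---------
  col 0: (1 - 0 borrow-in) - 1 → 1 - 1 = 0, borrow out 0
  col 1: (0 - 0 borrow-in) - 1 → borrow from next column: (0+2) - 1 = 1, borrow out 1
  col 2: (0 - 1 borrow-in) - 0 → borrow from next column: (-1+2) - 0 = 1, borrow out 1
  col 3: (0 - 1 borrow-in) - 0 → borrow from next column: (-1+2) - 0 = 1, borrow out 1
  col 4: (1 - 1 borrow-in) - 0 → 0 - 0 = 0, borrow out 0
  col 5: (1 - 0 borrow-in) - 0 → 1 - 0 = 1, borrow out 0
  col 6: (1 - 0 borrow-in) - 1 → 1 - 1 = 0, borrow out 0
  col 7: (0 - 0 borrow-in) - 0 → 0 - 0 = 0, borrow out 0
  col 8: (1 - 0 borrow-in) - 1 → 1 - 1 = 0, borrow out 0
Reading bits MSB→LSB: 000101110
Strip leading zeros: 101110
= 101110


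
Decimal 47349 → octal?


Divide by 8 repeatedly:
47349 ÷ 8 = 5918 remainder 5
5918 ÷ 8 = 739 remainder 6
739 ÷ 8 = 92 remainder 3
92 ÷ 8 = 11 remainder 4
11 ÷ 8 = 1 remainder 3
1 ÷ 8 = 0 remainder 1
Reading remainders bottom-up:
= 0o134365


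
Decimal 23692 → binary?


Divide by 2 repeatedly:
23692 ÷ 2 = 11846 remainder 0
11846 ÷ 2 = 5923 remainder 0
5923 ÷ 2 = 2961 remainder 1
2961 ÷ 2 = 1480 remainder 1
1480 ÷ 2 = 740 remainder 0
740 ÷ 2 = 370 remainder 0
370 ÷ 2 = 185 remainder 0
185 ÷ 2 = 92 remainder 1
92 ÷ 2 = 46 remainder 0
46 ÷ 2 = 23 remainder 0
23 ÷ 2 = 11 remainder 1
11 ÷ 2 = 5 remainder 1
5 ÷ 2 = 2 remainder 1
2 ÷ 2 = 1 remainder 0
1 ÷ 2 = 0 remainder 1
Reading remainders bottom-up:
= 101110010001100


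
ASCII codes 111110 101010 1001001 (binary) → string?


Codes (binary): 111110 101010 1001001
Per-code ASCII lookup:
  111110 = 62  (special character) → '>'
  101010 = 42  (special character) → '*'
  1001001 = 73  (range 65-90: uppercase, 73 - 65 = 8) → 'I'
= '>*I'


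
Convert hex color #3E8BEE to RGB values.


Hex: #3E8BEE
R = 3E₁₆ = 62
G = 8B₁₆ = 139
B = EE₁₆ = 238
= RGB(62, 139, 238)


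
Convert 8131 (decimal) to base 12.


Divide by 12 repeatedly:
8131 ÷ 12 = 677 remainder 7
677 ÷ 12 = 56 remainder 5
56 ÷ 12 = 4 remainder 8
4 ÷ 12 = 0 remainder 4
Reading remainders bottom-up:
= 4857


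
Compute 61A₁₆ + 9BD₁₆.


Align and add column by column (LSB to MSB, each column mod 16 with carry):
  061A
+ 09BD
  ----
  col 0: A(10) + D(13) + 0 (carry in) = 23 → 7(7), carry out 1
  col 1: 1(1) + B(11) + 1 (carry in) = 13 → D(13), carry out 0
  col 2: 6(6) + 9(9) + 0 (carry in) = 15 → F(15), carry out 0
  col 3: 0(0) + 0(0) + 0 (carry in) = 0 → 0(0), carry out 0
Reading digits MSB→LSB: 0FD7
Strip leading zeros: FD7
= 0xFD7


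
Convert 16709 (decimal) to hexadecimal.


Divide by 16 repeatedly:
16709 ÷ 16 = 1044 remainder 5 (5)
1044 ÷ 16 = 65 remainder 4 (4)
65 ÷ 16 = 4 remainder 1 (1)
4 ÷ 16 = 0 remainder 4 (4)
Reading remainders bottom-up:
= 0x4145


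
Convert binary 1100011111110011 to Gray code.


Binary: 1100011111110011
Gray code: G = B XOR (B >> 1)
B >> 1 = 0110001111111001
1100011111110011 XOR 0110001111111001:
  1 XOR 0 = 1
  1 XOR 1 = 0
  0 XOR 1 = 1
  0 XOR 0 = 0
  0 XOR 0 = 0
  1 XOR 0 = 1
  1 XOR 1 = 0
  1 XOR 1 = 0
  1 XOR 1 = 0
  1 XOR 1 = 0
  1 XOR 1 = 0
  1 XOR 1 = 0
  0 XOR 1 = 1
  0 XOR 0 = 0
  1 XOR 0 = 1
  1 XOR 1 = 0
= 1010010000001010


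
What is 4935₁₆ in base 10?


Positional values:
Position 0: 5 × 16^0 = 5 × 1 = 5
Position 1: 3 × 16^1 = 3 × 16 = 48
Position 2: 9 × 16^2 = 9 × 256 = 2304
Position 3: 4 × 16^3 = 4 × 4096 = 16384
Sum = 5 + 48 + 2304 + 16384
= 18741


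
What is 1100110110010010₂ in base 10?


Positional values:
Bit 1: 1 × 2^1 = 2
Bit 4: 1 × 2^4 = 16
Bit 7: 1 × 2^7 = 128
Bit 8: 1 × 2^8 = 256
Bit 10: 1 × 2^10 = 1024
Bit 11: 1 × 2^11 = 2048
Bit 14: 1 × 2^14 = 16384
Bit 15: 1 × 2^15 = 32768
Sum = 2 + 16 + 128 + 256 + 1024 + 2048 + 16384 + 32768
= 52626


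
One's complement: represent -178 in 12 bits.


Original: 000010110010
Invert all bits:
  bit 0: 0 → 1
  bit 1: 0 → 1
  bit 2: 0 → 1
  bit 3: 0 → 1
  bit 4: 1 → 0
  bit 5: 0 → 1
  bit 6: 1 → 0
  bit 7: 1 → 0
  bit 8: 0 → 1
  bit 9: 0 → 1
  bit 10: 1 → 0
  bit 11: 0 → 1
= 111101001101


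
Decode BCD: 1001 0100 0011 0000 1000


Each 4-bit group → digit:
  1001 → 9
  0100 → 4
  0011 → 3
  0000 → 0
  1000 → 8
= 94308


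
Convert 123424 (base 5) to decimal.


Positional values (base 5):
  4 × 5^0 = 4 × 1 = 4
  2 × 5^1 = 2 × 5 = 10
  4 × 5^2 = 4 × 25 = 100
  3 × 5^3 = 3 × 125 = 375
  2 × 5^4 = 2 × 625 = 1250
  1 × 5^5 = 1 × 3125 = 3125
Sum = 4 + 10 + 100 + 375 + 1250 + 3125
= 4864


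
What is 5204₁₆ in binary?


Each hex digit → 4 binary bits:
  5 = 0101
  2 = 0010
  0 = 0000
  4 = 0100
Concatenate: 0101 0010 0000 0100
= 0101001000000100


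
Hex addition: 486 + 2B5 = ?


Align and add column by column (LSB to MSB, each column mod 16 with carry):
  0486
+ 02B5
  ----
  col 0: 6(6) + 5(5) + 0 (carry in) = 11 → B(11), carry out 0
  col 1: 8(8) + B(11) + 0 (carry in) = 19 → 3(3), carry out 1
  col 2: 4(4) + 2(2) + 1 (carry in) = 7 → 7(7), carry out 0
  col 3: 0(0) + 0(0) + 0 (carry in) = 0 → 0(0), carry out 0
Reading digits MSB→LSB: 073B
Strip leading zeros: 73B
= 0x73B


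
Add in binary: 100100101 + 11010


Align and add column by column (LSB to MSB, carry propagating):
  0100100101
+ 0000011010
  ----------
  col 0: 1 + 0 + 0 (carry in) = 1 → bit 1, carry out 0
  col 1: 0 + 1 + 0 (carry in) = 1 → bit 1, carry out 0
  col 2: 1 + 0 + 0 (carry in) = 1 → bit 1, carry out 0
  col 3: 0 + 1 + 0 (carry in) = 1 → bit 1, carry out 0
  col 4: 0 + 1 + 0 (carry in) = 1 → bit 1, carry out 0
  col 5: 1 + 0 + 0 (carry in) = 1 → bit 1, carry out 0
  col 6: 0 + 0 + 0 (carry in) = 0 → bit 0, carry out 0
  col 7: 0 + 0 + 0 (carry in) = 0 → bit 0, carry out 0
  col 8: 1 + 0 + 0 (carry in) = 1 → bit 1, carry out 0
  col 9: 0 + 0 + 0 (carry in) = 0 → bit 0, carry out 0
Reading bits MSB→LSB: 0100111111
Strip leading zeros: 100111111
= 100111111


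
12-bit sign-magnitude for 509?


Sign bit: 0 (positive)
Magnitude: 509 = 00111111101
= 000111111101


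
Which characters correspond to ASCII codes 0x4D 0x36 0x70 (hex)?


Codes (hex): 0x4D 0x36 0x70
Per-code ASCII lookup:
  0x4D = 77  (range 65-90: uppercase, 77 - 65 = 12) → 'M'
  0x36 = 54  (range 48-57: digits, 54 - 48 = 6) → '6'
  0x70 = 112  (range 97-122: lowercase, 112 - 97 = 15) → 'p'
= 'M6p'


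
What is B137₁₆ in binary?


Each hex digit → 4 binary bits:
  B = 1011
  1 = 0001
  3 = 0011
  7 = 0111
Concatenate: 1011 0001 0011 0111
= 1011000100110111


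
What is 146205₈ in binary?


Each octal digit → 3 binary bits:
  1 = 001
  4 = 100
  6 = 110
  2 = 010
  0 = 000
  5 = 101
Concatenate: 001 100 110 010 000 101
= 001100110010000101


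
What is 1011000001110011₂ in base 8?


Group into 3-bit groups: 001011000001110011
  001 = 1
  011 = 3
  000 = 0
  001 = 1
  110 = 6
  011 = 3
= 0o130163


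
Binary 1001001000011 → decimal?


Positional values:
Bit 0: 1 × 2^0 = 1
Bit 1: 1 × 2^1 = 2
Bit 6: 1 × 2^6 = 64
Bit 9: 1 × 2^9 = 512
Bit 12: 1 × 2^12 = 4096
Sum = 1 + 2 + 64 + 512 + 4096
= 4675


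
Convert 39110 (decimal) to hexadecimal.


Divide by 16 repeatedly:
39110 ÷ 16 = 2444 remainder 6 (6)
2444 ÷ 16 = 152 remainder 12 (C)
152 ÷ 16 = 9 remainder 8 (8)
9 ÷ 16 = 0 remainder 9 (9)
Reading remainders bottom-up:
= 0x98C6


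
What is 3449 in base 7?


Divide by 7 repeatedly:
3449 ÷ 7 = 492 remainder 5
492 ÷ 7 = 70 remainder 2
70 ÷ 7 = 10 remainder 0
10 ÷ 7 = 1 remainder 3
1 ÷ 7 = 0 remainder 1
Reading remainders bottom-up:
= 13025


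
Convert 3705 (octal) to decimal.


Positional values:
Position 0: 5 × 8^0 = 5
Position 1: 0 × 8^1 = 0
Position 2: 7 × 8^2 = 448
Position 3: 3 × 8^3 = 1536
Sum = 5 + 0 + 448 + 1536
= 1989


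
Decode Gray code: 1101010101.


Gray code: 1101010101
MSB stays the same: 1
Each subsequent bit = prev_binary XOR current_gray:
  B[1] = 1 XOR 1 = 0
  B[2] = 0 XOR 0 = 0
  B[3] = 0 XOR 1 = 1
  B[4] = 1 XOR 0 = 1
  B[5] = 1 XOR 1 = 0
  B[6] = 0 XOR 0 = 0
  B[7] = 0 XOR 1 = 1
  B[8] = 1 XOR 0 = 1
  B[9] = 1 XOR 1 = 0
= 1001100110 (614 decimal)


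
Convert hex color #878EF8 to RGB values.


Hex: #878EF8
R = 87₁₆ = 135
G = 8E₁₆ = 142
B = F8₁₆ = 248
= RGB(135, 142, 248)


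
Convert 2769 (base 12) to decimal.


Positional values (base 12):
  9 × 12^0 = 9 × 1 = 9
  6 × 12^1 = 6 × 12 = 72
  7 × 12^2 = 7 × 144 = 1008
  2 × 12^3 = 2 × 1728 = 3456
Sum = 9 + 72 + 1008 + 3456
= 4545


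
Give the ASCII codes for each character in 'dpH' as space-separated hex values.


String: 'dpH'  (3 characters)
Per-character ASCII lookup:
  'd': lowercase starts at 97: 'd' = 97 + 3 = 100 → 0x64
  'p': lowercase starts at 97: 'p' = 97 + 15 = 112 → 0x70
  'H': uppercase starts at 65: 'H' = 65 + 7 = 72 → 0x48
= 0x64 0x70 0x48


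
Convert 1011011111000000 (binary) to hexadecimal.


Group into 4-bit nibbles: 1011011111000000
  1011 = B
  0111 = 7
  1100 = C
  0000 = 0
= 0xB7C0


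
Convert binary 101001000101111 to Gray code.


Binary: 101001000101111
Gray code: G = B XOR (B >> 1)
B >> 1 = 010100100010111
101001000101111 XOR 010100100010111:
  1 XOR 0 = 1
  0 XOR 1 = 1
  1 XOR 0 = 1
  0 XOR 1 = 1
  0 XOR 0 = 0
  1 XOR 0 = 1
  0 XOR 1 = 1
  0 XOR 0 = 0
  0 XOR 0 = 0
  1 XOR 0 = 1
  0 XOR 1 = 1
  1 XOR 0 = 1
  1 XOR 1 = 0
  1 XOR 1 = 0
  1 XOR 1 = 0
= 111101100111000


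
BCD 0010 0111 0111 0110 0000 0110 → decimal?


Each 4-bit group → digit:
  0010 → 2
  0111 → 7
  0111 → 7
  0110 → 6
  0000 → 0
  0110 → 6
= 277606


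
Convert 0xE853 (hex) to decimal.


Positional values:
Position 0: 3 × 16^0 = 3 × 1 = 3
Position 1: 5 × 16^1 = 5 × 16 = 80
Position 2: 8 × 16^2 = 8 × 256 = 2048
Position 3: E × 16^3 = 14 × 4096 = 57344
Sum = 3 + 80 + 2048 + 57344
= 59475


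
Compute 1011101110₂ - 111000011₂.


Align and subtract column by column (LSB to MSB, borrowing when needed):
  1011101110
- 0111000011
  ----------
  col 0: (0 - 0 borrow-in) - 1 → borrow from next column: (0+2) - 1 = 1, borrow out 1
  col 1: (1 - 1 borrow-in) - 1 → borrow from next column: (0+2) - 1 = 1, borrow out 1
  col 2: (1 - 1 borrow-in) - 0 → 0 - 0 = 0, borrow out 0
  col 3: (1 - 0 borrow-in) - 0 → 1 - 0 = 1, borrow out 0
  col 4: (0 - 0 borrow-in) - 0 → 0 - 0 = 0, borrow out 0
  col 5: (1 - 0 borrow-in) - 0 → 1 - 0 = 1, borrow out 0
  col 6: (1 - 0 borrow-in) - 1 → 1 - 1 = 0, borrow out 0
  col 7: (1 - 0 borrow-in) - 1 → 1 - 1 = 0, borrow out 0
  col 8: (0 - 0 borrow-in) - 1 → borrow from next column: (0+2) - 1 = 1, borrow out 1
  col 9: (1 - 1 borrow-in) - 0 → 0 - 0 = 0, borrow out 0
Reading bits MSB→LSB: 0100101011
Strip leading zeros: 100101011
= 100101011


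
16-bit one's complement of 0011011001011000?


Original: 0011011001011000
Invert all bits:
  bit 0: 0 → 1
  bit 1: 0 → 1
  bit 2: 1 → 0
  bit 3: 1 → 0
  bit 4: 0 → 1
  bit 5: 1 → 0
  bit 6: 1 → 0
  bit 7: 0 → 1
  bit 8: 0 → 1
  bit 9: 1 → 0
  bit 10: 0 → 1
  bit 11: 1 → 0
  bit 12: 1 → 0
  bit 13: 0 → 1
  bit 14: 0 → 1
  bit 15: 0 → 1
= 1100100110100111


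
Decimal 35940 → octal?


Divide by 8 repeatedly:
35940 ÷ 8 = 4492 remainder 4
4492 ÷ 8 = 561 remainder 4
561 ÷ 8 = 70 remainder 1
70 ÷ 8 = 8 remainder 6
8 ÷ 8 = 1 remainder 0
1 ÷ 8 = 0 remainder 1
Reading remainders bottom-up:
= 0o106144


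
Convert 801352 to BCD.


Each digit → 4-bit binary:
  8 → 1000
  0 → 0000
  1 → 0001
  3 → 0011
  5 → 0101
  2 → 0010
= 1000 0000 0001 0011 0101 0010


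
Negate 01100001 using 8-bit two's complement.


Original: 01100001
Step 1 - Invert all bits: 10011110
Step 2 - Add 1: 10011110 + 1
= 10011111 (represents -97)


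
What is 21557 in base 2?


Divide by 2 repeatedly:
21557 ÷ 2 = 10778 remainder 1
10778 ÷ 2 = 5389 remainder 0
5389 ÷ 2 = 2694 remainder 1
2694 ÷ 2 = 1347 remainder 0
1347 ÷ 2 = 673 remainder 1
673 ÷ 2 = 336 remainder 1
336 ÷ 2 = 168 remainder 0
168 ÷ 2 = 84 remainder 0
84 ÷ 2 = 42 remainder 0
42 ÷ 2 = 21 remainder 0
21 ÷ 2 = 10 remainder 1
10 ÷ 2 = 5 remainder 0
5 ÷ 2 = 2 remainder 1
2 ÷ 2 = 1 remainder 0
1 ÷ 2 = 0 remainder 1
Reading remainders bottom-up:
= 101010000110101


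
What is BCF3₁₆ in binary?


Each hex digit → 4 binary bits:
  B = 1011
  C = 1100
  F = 1111
  3 = 0011
Concatenate: 1011 1100 1111 0011
= 1011110011110011


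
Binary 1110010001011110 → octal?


Group into 3-bit groups: 001110010001011110
  001 = 1
  110 = 6
  010 = 2
  001 = 1
  011 = 3
  110 = 6
= 0o162136


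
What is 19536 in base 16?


Divide by 16 repeatedly:
19536 ÷ 16 = 1221 remainder 0 (0)
1221 ÷ 16 = 76 remainder 5 (5)
76 ÷ 16 = 4 remainder 12 (C)
4 ÷ 16 = 0 remainder 4 (4)
Reading remainders bottom-up:
= 0x4C50


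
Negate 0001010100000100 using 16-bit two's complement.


Original: 0001010100000100
Step 1 - Invert all bits: 1110101011111011
Step 2 - Add 1: 1110101011111011 + 1
= 1110101011111100 (represents -5380)


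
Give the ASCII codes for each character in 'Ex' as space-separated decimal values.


String: 'Ex'  (2 characters)
Per-character ASCII lookup:
  'E': uppercase starts at 65: 'E' = 65 + 4 = 69
  'x': lowercase starts at 97: 'x' = 97 + 23 = 120
= 69 120


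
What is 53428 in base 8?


Divide by 8 repeatedly:
53428 ÷ 8 = 6678 remainder 4
6678 ÷ 8 = 834 remainder 6
834 ÷ 8 = 104 remainder 2
104 ÷ 8 = 13 remainder 0
13 ÷ 8 = 1 remainder 5
1 ÷ 8 = 0 remainder 1
Reading remainders bottom-up:
= 0o150264


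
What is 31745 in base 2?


Divide by 2 repeatedly:
31745 ÷ 2 = 15872 remainder 1
15872 ÷ 2 = 7936 remainder 0
7936 ÷ 2 = 3968 remainder 0
3968 ÷ 2 = 1984 remainder 0
1984 ÷ 2 = 992 remainder 0
992 ÷ 2 = 496 remainder 0
496 ÷ 2 = 248 remainder 0
248 ÷ 2 = 124 remainder 0
124 ÷ 2 = 62 remainder 0
62 ÷ 2 = 31 remainder 0
31 ÷ 2 = 15 remainder 1
15 ÷ 2 = 7 remainder 1
7 ÷ 2 = 3 remainder 1
3 ÷ 2 = 1 remainder 1
1 ÷ 2 = 0 remainder 1
Reading remainders bottom-up:
= 111110000000001


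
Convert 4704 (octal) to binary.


Each octal digit → 3 binary bits:
  4 = 100
  7 = 111
  0 = 000
  4 = 100
Concatenate: 100 111 000 100
= 100111000100


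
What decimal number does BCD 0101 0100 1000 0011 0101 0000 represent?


Each 4-bit group → digit:
  0101 → 5
  0100 → 4
  1000 → 8
  0011 → 3
  0101 → 5
  0000 → 0
= 548350


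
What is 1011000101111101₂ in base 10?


Positional values:
Bit 0: 1 × 2^0 = 1
Bit 2: 1 × 2^2 = 4
Bit 3: 1 × 2^3 = 8
Bit 4: 1 × 2^4 = 16
Bit 5: 1 × 2^5 = 32
Bit 6: 1 × 2^6 = 64
Bit 8: 1 × 2^8 = 256
Bit 12: 1 × 2^12 = 4096
Bit 13: 1 × 2^13 = 8192
Bit 15: 1 × 2^15 = 32768
Sum = 1 + 4 + 8 + 16 + 32 + 64 + 256 + 4096 + 8192 + 32768
= 45437


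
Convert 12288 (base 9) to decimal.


Positional values (base 9):
  8 × 9^0 = 8 × 1 = 8
  8 × 9^1 = 8 × 9 = 72
  2 × 9^2 = 2 × 81 = 162
  2 × 9^3 = 2 × 729 = 1458
  1 × 9^4 = 1 × 6561 = 6561
Sum = 8 + 72 + 162 + 1458 + 6561
= 8261


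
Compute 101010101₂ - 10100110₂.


Align and subtract column by column (LSB to MSB, borrowing when needed):
  101010101
- 010100110
  ---------
  col 0: (1 - 0 borrow-in) - 0 → 1 - 0 = 1, borrow out 0
  col 1: (0 - 0 borrow-in) - 1 → borrow from next column: (0+2) - 1 = 1, borrow out 1
  col 2: (1 - 1 borrow-in) - 1 → borrow from next column: (0+2) - 1 = 1, borrow out 1
  col 3: (0 - 1 borrow-in) - 0 → borrow from next column: (-1+2) - 0 = 1, borrow out 1
  col 4: (1 - 1 borrow-in) - 0 → 0 - 0 = 0, borrow out 0
  col 5: (0 - 0 borrow-in) - 1 → borrow from next column: (0+2) - 1 = 1, borrow out 1
  col 6: (1 - 1 borrow-in) - 0 → 0 - 0 = 0, borrow out 0
  col 7: (0 - 0 borrow-in) - 1 → borrow from next column: (0+2) - 1 = 1, borrow out 1
  col 8: (1 - 1 borrow-in) - 0 → 0 - 0 = 0, borrow out 0
Reading bits MSB→LSB: 010101111
Strip leading zeros: 10101111
= 10101111


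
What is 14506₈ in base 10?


Positional values:
Position 0: 6 × 8^0 = 6
Position 1: 0 × 8^1 = 0
Position 2: 5 × 8^2 = 320
Position 3: 4 × 8^3 = 2048
Position 4: 1 × 8^4 = 4096
Sum = 6 + 0 + 320 + 2048 + 4096
= 6470


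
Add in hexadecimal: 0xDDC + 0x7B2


Align and add column by column (LSB to MSB, each column mod 16 with carry):
  0DDC
+ 07B2
  ----
  col 0: C(12) + 2(2) + 0 (carry in) = 14 → E(14), carry out 0
  col 1: D(13) + B(11) + 0 (carry in) = 24 → 8(8), carry out 1
  col 2: D(13) + 7(7) + 1 (carry in) = 21 → 5(5), carry out 1
  col 3: 0(0) + 0(0) + 1 (carry in) = 1 → 1(1), carry out 0
Reading digits MSB→LSB: 158E
Strip leading zeros: 158E
= 0x158E


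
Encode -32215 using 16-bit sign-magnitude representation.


Sign bit: 1 (negative)
Magnitude: 32215 = 111110111010111
= 1111110111010111


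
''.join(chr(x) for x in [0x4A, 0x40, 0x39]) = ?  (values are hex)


Codes (hex): 0x4A 0x40 0x39
Per-code ASCII lookup:
  0x4A = 74  (range 65-90: uppercase, 74 - 65 = 9) → 'J'
  0x40 = 64  (special character) → '@'
  0x39 = 57  (range 48-57: digits, 57 - 48 = 9) → '9'
= 'J@9'


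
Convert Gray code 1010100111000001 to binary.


Gray code: 1010100111000001
MSB stays the same: 1
Each subsequent bit = prev_binary XOR current_gray:
  B[1] = 1 XOR 0 = 1
  B[2] = 1 XOR 1 = 0
  B[3] = 0 XOR 0 = 0
  B[4] = 0 XOR 1 = 1
  B[5] = 1 XOR 0 = 1
  B[6] = 1 XOR 0 = 1
  B[7] = 1 XOR 1 = 0
  B[8] = 0 XOR 1 = 1
  B[9] = 1 XOR 1 = 0
  B[10] = 0 XOR 0 = 0
  B[11] = 0 XOR 0 = 0
  B[12] = 0 XOR 0 = 0
  B[13] = 0 XOR 0 = 0
  B[14] = 0 XOR 0 = 0
  B[15] = 0 XOR 1 = 1
= 1100111010000001 (52865 decimal)


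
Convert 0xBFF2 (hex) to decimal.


Positional values:
Position 0: 2 × 16^0 = 2 × 1 = 2
Position 1: F × 16^1 = 15 × 16 = 240
Position 2: F × 16^2 = 15 × 256 = 3840
Position 3: B × 16^3 = 11 × 4096 = 45056
Sum = 2 + 240 + 3840 + 45056
= 49138


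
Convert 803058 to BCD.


Each digit → 4-bit binary:
  8 → 1000
  0 → 0000
  3 → 0011
  0 → 0000
  5 → 0101
  8 → 1000
= 1000 0000 0011 0000 0101 1000


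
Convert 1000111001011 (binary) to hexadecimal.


Group into 4-bit nibbles: 0001000111001011
  0001 = 1
  0001 = 1
  1100 = C
  1011 = B
= 0x11CB


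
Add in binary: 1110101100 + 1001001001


Align and add column by column (LSB to MSB, carry propagating):
  01110101100
+ 01001001001
  -----------
  col 0: 0 + 1 + 0 (carry in) = 1 → bit 1, carry out 0
  col 1: 0 + 0 + 0 (carry in) = 0 → bit 0, carry out 0
  col 2: 1 + 0 + 0 (carry in) = 1 → bit 1, carry out 0
  col 3: 1 + 1 + 0 (carry in) = 2 → bit 0, carry out 1
  col 4: 0 + 0 + 1 (carry in) = 1 → bit 1, carry out 0
  col 5: 1 + 0 + 0 (carry in) = 1 → bit 1, carry out 0
  col 6: 0 + 1 + 0 (carry in) = 1 → bit 1, carry out 0
  col 7: 1 + 0 + 0 (carry in) = 1 → bit 1, carry out 0
  col 8: 1 + 0 + 0 (carry in) = 1 → bit 1, carry out 0
  col 9: 1 + 1 + 0 (carry in) = 2 → bit 0, carry out 1
  col 10: 0 + 0 + 1 (carry in) = 1 → bit 1, carry out 0
Reading bits MSB→LSB: 10111110101
Strip leading zeros: 10111110101
= 10111110101


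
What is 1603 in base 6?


Divide by 6 repeatedly:
1603 ÷ 6 = 267 remainder 1
267 ÷ 6 = 44 remainder 3
44 ÷ 6 = 7 remainder 2
7 ÷ 6 = 1 remainder 1
1 ÷ 6 = 0 remainder 1
Reading remainders bottom-up:
= 11231


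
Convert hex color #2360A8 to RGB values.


Hex: #2360A8
R = 23₁₆ = 35
G = 60₁₆ = 96
B = A8₁₆ = 168
= RGB(35, 96, 168)


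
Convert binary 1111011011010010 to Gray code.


Binary: 1111011011010010
Gray code: G = B XOR (B >> 1)
B >> 1 = 0111101101101001
1111011011010010 XOR 0111101101101001:
  1 XOR 0 = 1
  1 XOR 1 = 0
  1 XOR 1 = 0
  1 XOR 1 = 0
  0 XOR 1 = 1
  1 XOR 0 = 1
  1 XOR 1 = 0
  0 XOR 1 = 1
  1 XOR 0 = 1
  1 XOR 1 = 0
  0 XOR 1 = 1
  1 XOR 0 = 1
  0 XOR 1 = 1
  0 XOR 0 = 0
  1 XOR 0 = 1
  0 XOR 1 = 1
= 1000110110111011


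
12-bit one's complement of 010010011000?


Original: 010010011000
Invert all bits:
  bit 0: 0 → 1
  bit 1: 1 → 0
  bit 2: 0 → 1
  bit 3: 0 → 1
  bit 4: 1 → 0
  bit 5: 0 → 1
  bit 6: 0 → 1
  bit 7: 1 → 0
  bit 8: 1 → 0
  bit 9: 0 → 1
  bit 10: 0 → 1
  bit 11: 0 → 1
= 101101100111


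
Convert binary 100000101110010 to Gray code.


Binary: 100000101110010
Gray code: G = B XOR (B >> 1)
B >> 1 = 010000010111001
100000101110010 XOR 010000010111001:
  1 XOR 0 = 1
  0 XOR 1 = 1
  0 XOR 0 = 0
  0 XOR 0 = 0
  0 XOR 0 = 0
  0 XOR 0 = 0
  1 XOR 0 = 1
  0 XOR 1 = 1
  1 XOR 0 = 1
  1 XOR 1 = 0
  1 XOR 1 = 0
  0 XOR 1 = 1
  0 XOR 0 = 0
  1 XOR 0 = 1
  0 XOR 1 = 1
= 110000111001011


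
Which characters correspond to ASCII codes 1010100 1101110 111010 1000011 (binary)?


Codes (binary): 1010100 1101110 111010 1000011
Per-code ASCII lookup:
  1010100 = 84  (range 65-90: uppercase, 84 - 65 = 19) → 'T'
  1101110 = 110  (range 97-122: lowercase, 110 - 97 = 13) → 'n'
  111010 = 58  (special character) → ':'
  1000011 = 67  (range 65-90: uppercase, 67 - 65 = 2) → 'C'
= 'Tn:C'


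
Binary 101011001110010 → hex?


Group into 4-bit nibbles: 0101011001110010
  0101 = 5
  0110 = 6
  0111 = 7
  0010 = 2
= 0x5672


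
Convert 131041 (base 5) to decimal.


Positional values (base 5):
  1 × 5^0 = 1 × 1 = 1
  4 × 5^1 = 4 × 5 = 20
  0 × 5^2 = 0 × 25 = 0
  1 × 5^3 = 1 × 125 = 125
  3 × 5^4 = 3 × 625 = 1875
  1 × 5^5 = 1 × 3125 = 3125
Sum = 1 + 20 + 0 + 125 + 1875 + 3125
= 5146


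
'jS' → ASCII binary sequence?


String: 'jS'  (2 characters)
Per-character ASCII lookup:
  'j': lowercase starts at 97: 'j' = 97 + 9 = 106 → 1101010
  'S': uppercase starts at 65: 'S' = 65 + 18 = 83 → 1010011
= 1101010 1010011


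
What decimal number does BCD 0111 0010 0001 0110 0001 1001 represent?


Each 4-bit group → digit:
  0111 → 7
  0010 → 2
  0001 → 1
  0110 → 6
  0001 → 1
  1001 → 9
= 721619


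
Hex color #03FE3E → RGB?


Hex: #03FE3E
R = 03₁₆ = 3
G = FE₁₆ = 254
B = 3E₁₆ = 62
= RGB(3, 254, 62)


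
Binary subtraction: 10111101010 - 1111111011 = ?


Align and subtract column by column (LSB to MSB, borrowing when needed):
  10111101010
- 01111111011
  -----------
  col 0: (0 - 0 borrow-in) - 1 → borrow from next column: (0+2) - 1 = 1, borrow out 1
  col 1: (1 - 1 borrow-in) - 1 → borrow from next column: (0+2) - 1 = 1, borrow out 1
  col 2: (0 - 1 borrow-in) - 0 → borrow from next column: (-1+2) - 0 = 1, borrow out 1
  col 3: (1 - 1 borrow-in) - 1 → borrow from next column: (0+2) - 1 = 1, borrow out 1
  col 4: (0 - 1 borrow-in) - 1 → borrow from next column: (-1+2) - 1 = 0, borrow out 1
  col 5: (1 - 1 borrow-in) - 1 → borrow from next column: (0+2) - 1 = 1, borrow out 1
  col 6: (1 - 1 borrow-in) - 1 → borrow from next column: (0+2) - 1 = 1, borrow out 1
  col 7: (1 - 1 borrow-in) - 1 → borrow from next column: (0+2) - 1 = 1, borrow out 1
  col 8: (1 - 1 borrow-in) - 1 → borrow from next column: (0+2) - 1 = 1, borrow out 1
  col 9: (0 - 1 borrow-in) - 1 → borrow from next column: (-1+2) - 1 = 0, borrow out 1
  col 10: (1 - 1 borrow-in) - 0 → 0 - 0 = 0, borrow out 0
Reading bits MSB→LSB: 00111101111
Strip leading zeros: 111101111
= 111101111


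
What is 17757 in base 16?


Divide by 16 repeatedly:
17757 ÷ 16 = 1109 remainder 13 (D)
1109 ÷ 16 = 69 remainder 5 (5)
69 ÷ 16 = 4 remainder 5 (5)
4 ÷ 16 = 0 remainder 4 (4)
Reading remainders bottom-up:
= 0x455D


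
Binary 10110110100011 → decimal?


Positional values:
Bit 0: 1 × 2^0 = 1
Bit 1: 1 × 2^1 = 2
Bit 5: 1 × 2^5 = 32
Bit 7: 1 × 2^7 = 128
Bit 8: 1 × 2^8 = 256
Bit 10: 1 × 2^10 = 1024
Bit 11: 1 × 2^11 = 2048
Bit 13: 1 × 2^13 = 8192
Sum = 1 + 2 + 32 + 128 + 256 + 1024 + 2048 + 8192
= 11683


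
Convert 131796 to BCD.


Each digit → 4-bit binary:
  1 → 0001
  3 → 0011
  1 → 0001
  7 → 0111
  9 → 1001
  6 → 0110
= 0001 0011 0001 0111 1001 0110


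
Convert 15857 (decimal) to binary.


Divide by 2 repeatedly:
15857 ÷ 2 = 7928 remainder 1
7928 ÷ 2 = 3964 remainder 0
3964 ÷ 2 = 1982 remainder 0
1982 ÷ 2 = 991 remainder 0
991 ÷ 2 = 495 remainder 1
495 ÷ 2 = 247 remainder 1
247 ÷ 2 = 123 remainder 1
123 ÷ 2 = 61 remainder 1
61 ÷ 2 = 30 remainder 1
30 ÷ 2 = 15 remainder 0
15 ÷ 2 = 7 remainder 1
7 ÷ 2 = 3 remainder 1
3 ÷ 2 = 1 remainder 1
1 ÷ 2 = 0 remainder 1
Reading remainders bottom-up:
= 11110111110001


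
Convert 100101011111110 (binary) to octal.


Group into 3-bit groups: 100101011111110
  100 = 4
  101 = 5
  011 = 3
  111 = 7
  110 = 6
= 0o45376


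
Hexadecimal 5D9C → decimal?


Positional values:
Position 0: C × 16^0 = 12 × 1 = 12
Position 1: 9 × 16^1 = 9 × 16 = 144
Position 2: D × 16^2 = 13 × 256 = 3328
Position 3: 5 × 16^3 = 5 × 4096 = 20480
Sum = 12 + 144 + 3328 + 20480
= 23964


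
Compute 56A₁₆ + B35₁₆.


Align and add column by column (LSB to MSB, each column mod 16 with carry):
  056A
+ 0B35
  ----
  col 0: A(10) + 5(5) + 0 (carry in) = 15 → F(15), carry out 0
  col 1: 6(6) + 3(3) + 0 (carry in) = 9 → 9(9), carry out 0
  col 2: 5(5) + B(11) + 0 (carry in) = 16 → 0(0), carry out 1
  col 3: 0(0) + 0(0) + 1 (carry in) = 1 → 1(1), carry out 0
Reading digits MSB→LSB: 109F
Strip leading zeros: 109F
= 0x109F


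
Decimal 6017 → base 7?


Divide by 7 repeatedly:
6017 ÷ 7 = 859 remainder 4
859 ÷ 7 = 122 remainder 5
122 ÷ 7 = 17 remainder 3
17 ÷ 7 = 2 remainder 3
2 ÷ 7 = 0 remainder 2
Reading remainders bottom-up:
= 23354


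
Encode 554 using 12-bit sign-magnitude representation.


Sign bit: 0 (positive)
Magnitude: 554 = 01000101010
= 001000101010


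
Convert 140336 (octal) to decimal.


Positional values:
Position 0: 6 × 8^0 = 6
Position 1: 3 × 8^1 = 24
Position 2: 3 × 8^2 = 192
Position 3: 0 × 8^3 = 0
Position 4: 4 × 8^4 = 16384
Position 5: 1 × 8^5 = 32768
Sum = 6 + 24 + 192 + 0 + 16384 + 32768
= 49374


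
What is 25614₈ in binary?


Each octal digit → 3 binary bits:
  2 = 010
  5 = 101
  6 = 110
  1 = 001
  4 = 100
Concatenate: 010 101 110 001 100
= 010101110001100


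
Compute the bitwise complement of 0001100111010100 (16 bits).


Original: 0001100111010100
Invert all bits:
  bit 0: 0 → 1
  bit 1: 0 → 1
  bit 2: 0 → 1
  bit 3: 1 → 0
  bit 4: 1 → 0
  bit 5: 0 → 1
  bit 6: 0 → 1
  bit 7: 1 → 0
  bit 8: 1 → 0
  bit 9: 1 → 0
  bit 10: 0 → 1
  bit 11: 1 → 0
  bit 12: 0 → 1
  bit 13: 1 → 0
  bit 14: 0 → 1
  bit 15: 0 → 1
= 1110011000101011


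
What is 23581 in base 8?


Divide by 8 repeatedly:
23581 ÷ 8 = 2947 remainder 5
2947 ÷ 8 = 368 remainder 3
368 ÷ 8 = 46 remainder 0
46 ÷ 8 = 5 remainder 6
5 ÷ 8 = 0 remainder 5
Reading remainders bottom-up:
= 0o56035


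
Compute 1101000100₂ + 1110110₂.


Align and add column by column (LSB to MSB, carry propagating):
  01101000100
+ 00001110110
  -----------
  col 0: 0 + 0 + 0 (carry in) = 0 → bit 0, carry out 0
  col 1: 0 + 1 + 0 (carry in) = 1 → bit 1, carry out 0
  col 2: 1 + 1 + 0 (carry in) = 2 → bit 0, carry out 1
  col 3: 0 + 0 + 1 (carry in) = 1 → bit 1, carry out 0
  col 4: 0 + 1 + 0 (carry in) = 1 → bit 1, carry out 0
  col 5: 0 + 1 + 0 (carry in) = 1 → bit 1, carry out 0
  col 6: 1 + 1 + 0 (carry in) = 2 → bit 0, carry out 1
  col 7: 0 + 0 + 1 (carry in) = 1 → bit 1, carry out 0
  col 8: 1 + 0 + 0 (carry in) = 1 → bit 1, carry out 0
  col 9: 1 + 0 + 0 (carry in) = 1 → bit 1, carry out 0
  col 10: 0 + 0 + 0 (carry in) = 0 → bit 0, carry out 0
Reading bits MSB→LSB: 01110111010
Strip leading zeros: 1110111010
= 1110111010


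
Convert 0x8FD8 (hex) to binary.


Each hex digit → 4 binary bits:
  8 = 1000
  F = 1111
  D = 1101
  8 = 1000
Concatenate: 1000 1111 1101 1000
= 1000111111011000


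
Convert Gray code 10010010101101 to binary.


Gray code: 10010010101101
MSB stays the same: 1
Each subsequent bit = prev_binary XOR current_gray:
  B[1] = 1 XOR 0 = 1
  B[2] = 1 XOR 0 = 1
  B[3] = 1 XOR 1 = 0
  B[4] = 0 XOR 0 = 0
  B[5] = 0 XOR 0 = 0
  B[6] = 0 XOR 1 = 1
  B[7] = 1 XOR 0 = 1
  B[8] = 1 XOR 1 = 0
  B[9] = 0 XOR 0 = 0
  B[10] = 0 XOR 1 = 1
  B[11] = 1 XOR 1 = 0
  B[12] = 0 XOR 0 = 0
  B[13] = 0 XOR 1 = 1
= 11100011001001 (14537 decimal)


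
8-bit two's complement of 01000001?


Original: 01000001
Step 1 - Invert all bits: 10111110
Step 2 - Add 1: 10111110 + 1
= 10111111 (represents -65)


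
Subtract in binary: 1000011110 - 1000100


Align and subtract column by column (LSB to MSB, borrowing when needed):
  1000011110
- 0001000100
  ----------
  col 0: (0 - 0 borrow-in) - 0 → 0 - 0 = 0, borrow out 0
  col 1: (1 - 0 borrow-in) - 0 → 1 - 0 = 1, borrow out 0
  col 2: (1 - 0 borrow-in) - 1 → 1 - 1 = 0, borrow out 0
  col 3: (1 - 0 borrow-in) - 0 → 1 - 0 = 1, borrow out 0
  col 4: (1 - 0 borrow-in) - 0 → 1 - 0 = 1, borrow out 0
  col 5: (0 - 0 borrow-in) - 0 → 0 - 0 = 0, borrow out 0
  col 6: (0 - 0 borrow-in) - 1 → borrow from next column: (0+2) - 1 = 1, borrow out 1
  col 7: (0 - 1 borrow-in) - 0 → borrow from next column: (-1+2) - 0 = 1, borrow out 1
  col 8: (0 - 1 borrow-in) - 0 → borrow from next column: (-1+2) - 0 = 1, borrow out 1
  col 9: (1 - 1 borrow-in) - 0 → 0 - 0 = 0, borrow out 0
Reading bits MSB→LSB: 0111011010
Strip leading zeros: 111011010
= 111011010


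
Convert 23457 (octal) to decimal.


Positional values:
Position 0: 7 × 8^0 = 7
Position 1: 5 × 8^1 = 40
Position 2: 4 × 8^2 = 256
Position 3: 3 × 8^3 = 1536
Position 4: 2 × 8^4 = 8192
Sum = 7 + 40 + 256 + 1536 + 8192
= 10031


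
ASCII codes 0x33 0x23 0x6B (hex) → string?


Codes (hex): 0x33 0x23 0x6B
Per-code ASCII lookup:
  0x33 = 51  (range 48-57: digits, 51 - 48 = 3) → '3'
  0x23 = 35  (special character) → '#'
  0x6B = 107  (range 97-122: lowercase, 107 - 97 = 10) → 'k'
= '3#k'


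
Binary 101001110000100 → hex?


Group into 4-bit nibbles: 0101001110000100
  0101 = 5
  0011 = 3
  1000 = 8
  0100 = 4
= 0x5384


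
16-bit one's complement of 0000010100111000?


Original: 0000010100111000
Invert all bits:
  bit 0: 0 → 1
  bit 1: 0 → 1
  bit 2: 0 → 1
  bit 3: 0 → 1
  bit 4: 0 → 1
  bit 5: 1 → 0
  bit 6: 0 → 1
  bit 7: 1 → 0
  bit 8: 0 → 1
  bit 9: 0 → 1
  bit 10: 1 → 0
  bit 11: 1 → 0
  bit 12: 1 → 0
  bit 13: 0 → 1
  bit 14: 0 → 1
  bit 15: 0 → 1
= 1111101011000111


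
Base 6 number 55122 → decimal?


Positional values (base 6):
  2 × 6^0 = 2 × 1 = 2
  2 × 6^1 = 2 × 6 = 12
  1 × 6^2 = 1 × 36 = 36
  5 × 6^3 = 5 × 216 = 1080
  5 × 6^4 = 5 × 1296 = 6480
Sum = 2 + 12 + 36 + 1080 + 6480
= 7610


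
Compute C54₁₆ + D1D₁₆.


Align and add column by column (LSB to MSB, each column mod 16 with carry):
  0C54
+ 0D1D
  ----
  col 0: 4(4) + D(13) + 0 (carry in) = 17 → 1(1), carry out 1
  col 1: 5(5) + 1(1) + 1 (carry in) = 7 → 7(7), carry out 0
  col 2: C(12) + D(13) + 0 (carry in) = 25 → 9(9), carry out 1
  col 3: 0(0) + 0(0) + 1 (carry in) = 1 → 1(1), carry out 0
Reading digits MSB→LSB: 1971
Strip leading zeros: 1971
= 0x1971


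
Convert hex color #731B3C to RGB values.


Hex: #731B3C
R = 73₁₆ = 115
G = 1B₁₆ = 27
B = 3C₁₆ = 60
= RGB(115, 27, 60)


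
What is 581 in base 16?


Divide by 16 repeatedly:
581 ÷ 16 = 36 remainder 5 (5)
36 ÷ 16 = 2 remainder 4 (4)
2 ÷ 16 = 0 remainder 2 (2)
Reading remainders bottom-up:
= 0x245


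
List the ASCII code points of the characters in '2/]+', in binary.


String: '2/]+'  (4 characters)
Per-character ASCII lookup:
  '2': digits start at 48: '2' = 48 + 2 = 50 → 110010
  '/': special character: '/' = 47 → 101111
  ']': special character: ']' = 93 → 1011101
  '+': special character: '+' = 43 → 101011
= 110010 101111 1011101 101011


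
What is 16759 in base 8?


Divide by 8 repeatedly:
16759 ÷ 8 = 2094 remainder 7
2094 ÷ 8 = 261 remainder 6
261 ÷ 8 = 32 remainder 5
32 ÷ 8 = 4 remainder 0
4 ÷ 8 = 0 remainder 4
Reading remainders bottom-up:
= 0o40567


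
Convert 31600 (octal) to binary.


Each octal digit → 3 binary bits:
  3 = 011
  1 = 001
  6 = 110
  0 = 000
  0 = 000
Concatenate: 011 001 110 000 000
= 011001110000000


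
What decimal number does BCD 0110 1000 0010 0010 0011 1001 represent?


Each 4-bit group → digit:
  0110 → 6
  1000 → 8
  0010 → 2
  0010 → 2
  0011 → 3
  1001 → 9
= 682239


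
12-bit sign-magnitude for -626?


Sign bit: 1 (negative)
Magnitude: 626 = 01001110010
= 101001110010


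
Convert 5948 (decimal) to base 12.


Divide by 12 repeatedly:
5948 ÷ 12 = 495 remainder 8
495 ÷ 12 = 41 remainder 3
41 ÷ 12 = 3 remainder 5
3 ÷ 12 = 0 remainder 3
Reading remainders bottom-up:
= 3538


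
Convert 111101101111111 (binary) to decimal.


Positional values:
Bit 0: 1 × 2^0 = 1
Bit 1: 1 × 2^1 = 2
Bit 2: 1 × 2^2 = 4
Bit 3: 1 × 2^3 = 8
Bit 4: 1 × 2^4 = 16
Bit 5: 1 × 2^5 = 32
Bit 6: 1 × 2^6 = 64
Bit 8: 1 × 2^8 = 256
Bit 9: 1 × 2^9 = 512
Bit 11: 1 × 2^11 = 2048
Bit 12: 1 × 2^12 = 4096
Bit 13: 1 × 2^13 = 8192
Bit 14: 1 × 2^14 = 16384
Sum = 1 + 2 + 4 + 8 + 16 + 32 + 64 + 256 + 512 + 2048 + 4096 + 8192 + 16384
= 31615


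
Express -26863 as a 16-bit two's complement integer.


Original: 0110100011101111
Step 1 - Invert all bits: 1001011100010000
Step 2 - Add 1: 1001011100010000 + 1
= 1001011100010001 (represents -26863)


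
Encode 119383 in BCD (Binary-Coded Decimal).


Each digit → 4-bit binary:
  1 → 0001
  1 → 0001
  9 → 1001
  3 → 0011
  8 → 1000
  3 → 0011
= 0001 0001 1001 0011 1000 0011


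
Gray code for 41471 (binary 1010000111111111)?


Binary: 1010000111111111
Gray code: G = B XOR (B >> 1)
B >> 1 = 0101000011111111
1010000111111111 XOR 0101000011111111:
  1 XOR 0 = 1
  0 XOR 1 = 1
  1 XOR 0 = 1
  0 XOR 1 = 1
  0 XOR 0 = 0
  0 XOR 0 = 0
  0 XOR 0 = 0
  1 XOR 0 = 1
  1 XOR 1 = 0
  1 XOR 1 = 0
  1 XOR 1 = 0
  1 XOR 1 = 0
  1 XOR 1 = 0
  1 XOR 1 = 0
  1 XOR 1 = 0
  1 XOR 1 = 0
= 1111000100000000


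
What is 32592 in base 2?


Divide by 2 repeatedly:
32592 ÷ 2 = 16296 remainder 0
16296 ÷ 2 = 8148 remainder 0
8148 ÷ 2 = 4074 remainder 0
4074 ÷ 2 = 2037 remainder 0
2037 ÷ 2 = 1018 remainder 1
1018 ÷ 2 = 509 remainder 0
509 ÷ 2 = 254 remainder 1
254 ÷ 2 = 127 remainder 0
127 ÷ 2 = 63 remainder 1
63 ÷ 2 = 31 remainder 1
31 ÷ 2 = 15 remainder 1
15 ÷ 2 = 7 remainder 1
7 ÷ 2 = 3 remainder 1
3 ÷ 2 = 1 remainder 1
1 ÷ 2 = 0 remainder 1
Reading remainders bottom-up:
= 111111101010000
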